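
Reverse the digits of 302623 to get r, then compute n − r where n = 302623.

-23580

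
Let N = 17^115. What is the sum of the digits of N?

17^115 = 3174139126452491477809767749955937368915979086576633124110442678012160088092810378546949014518067356518184875148680494119834181490813332959793
Sum of its 142 digits: 665.

665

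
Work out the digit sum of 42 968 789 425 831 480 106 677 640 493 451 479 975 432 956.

4+2+9+6+8+7+8+9+4+2+5+8+3+1+4+8+0+1+0+6+6+7+7+6+4+0+4+9+3+4+5+1+4+7+9+9+7+5+4+3+2+9+5+6 = 221

221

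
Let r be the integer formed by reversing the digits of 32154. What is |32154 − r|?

12969

Reverse of 32154 is 45123.
|32154 − 45123| = 12969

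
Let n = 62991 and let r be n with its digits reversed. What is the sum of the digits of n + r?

Reversal of 62991 is 19926; 62991 + 19926 = 82917.
Digit sum of 82917: 8+2+9+1+7 = 27.

27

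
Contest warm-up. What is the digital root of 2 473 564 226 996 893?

2+4+7+3+5+6+4+2+2+6+9+9+6+8+9+3 = 85
8+5 = 13
1+3 = 4
(Equivalently, 2 473 564 226 996 893 mod 9 = 4.)

4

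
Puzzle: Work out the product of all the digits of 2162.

24

2×1×6×2 = 24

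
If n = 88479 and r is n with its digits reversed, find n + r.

185967

Reverse of 88479 is 97488.
88479 + 97488 = 185967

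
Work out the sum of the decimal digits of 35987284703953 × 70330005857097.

35987284703953 × 70330005857097 = 2530985944010031767669004441
Sum of its 28 digits: 108.

108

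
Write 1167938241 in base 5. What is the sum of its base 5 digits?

33

1167938241 in base 5 is 4342443010431.
Digit sum: 4+3+4+2+4+4+3+0+1+0+4+3+1 = 33.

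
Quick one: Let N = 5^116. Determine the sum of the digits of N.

322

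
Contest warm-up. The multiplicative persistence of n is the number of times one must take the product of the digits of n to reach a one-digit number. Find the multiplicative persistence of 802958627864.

1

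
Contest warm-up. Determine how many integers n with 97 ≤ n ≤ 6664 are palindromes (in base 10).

147

The integers in [97, 6664] that are palindromes (in base 10): 99, 101, 111, 121, 131, 141, …, 6446, 6556.
147 qualify.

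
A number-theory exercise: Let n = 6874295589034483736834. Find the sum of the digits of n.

116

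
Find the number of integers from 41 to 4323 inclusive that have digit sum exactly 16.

318

The integers in [41, 4323] that have digit sum exactly 16: 79, 88, 97, 169, 178, 187, …, 4309, 4318.
318 qualify.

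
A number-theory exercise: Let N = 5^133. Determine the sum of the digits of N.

401

5^133 = 918354961579912115600575419704879435795832466228193376178712270530013483949005603790283203125
Sum of its 93 digits: 401.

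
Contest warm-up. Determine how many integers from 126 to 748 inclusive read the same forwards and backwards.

62

The integers in [126, 748] that read the same forwards and backwards: 131, 141, 151, 161, 171, 181, …, 737, 747.
62 qualify.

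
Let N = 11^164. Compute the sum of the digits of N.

661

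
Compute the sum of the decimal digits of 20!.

54

20! = 2432902008176640000
Sum of its 19 digits: 54.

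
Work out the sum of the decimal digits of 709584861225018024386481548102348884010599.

181

7+0+9+5+8+4+8+6+1+2+2+5+0+1+8+0+2+4+3+8+6+4+8+1+5+4+8+1+0+2+3+4+8+8+8+4+0+1+0+5+9+9 = 181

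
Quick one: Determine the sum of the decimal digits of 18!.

18! = 6402373705728000
Sum of its 16 digits: 54.

54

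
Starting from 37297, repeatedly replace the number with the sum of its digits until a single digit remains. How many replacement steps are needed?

37297 → 28 → 10 → 1 (3 steps)

3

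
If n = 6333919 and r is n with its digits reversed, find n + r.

15527255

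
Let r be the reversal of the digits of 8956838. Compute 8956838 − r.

570240

Reverse of 8956838 is 8386598.
8956838 − 8386598 = 570240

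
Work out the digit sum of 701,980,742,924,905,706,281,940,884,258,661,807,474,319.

195

7+0+1+9+8+0+7+4+2+9+2+4+9+0+5+7+0+6+2+8+1+9+4+0+8+8+4+2+5+8+6+6+1+8+0+7+4+7+4+3+1+9 = 195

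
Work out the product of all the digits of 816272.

1344

8×1×6×2×7×2 = 1344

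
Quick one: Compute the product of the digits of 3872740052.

3×8×7×2×7×4×0×0×5×2 = 0

0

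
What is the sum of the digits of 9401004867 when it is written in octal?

9401004867 in base 8 is 106025771503.
Digit sum: 1+0+6+0+2+5+7+7+1+5+0+3 = 37.

37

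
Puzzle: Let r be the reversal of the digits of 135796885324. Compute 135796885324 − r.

-287791812207

Reverse of 135796885324 is 423588697531.
135796885324 − 423588697531 = -287791812207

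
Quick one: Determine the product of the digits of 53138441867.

1935360

5×3×1×3×8×4×4×1×8×6×7 = 1935360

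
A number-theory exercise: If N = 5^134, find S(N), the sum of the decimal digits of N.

5^134 = 4591774807899560578002877098524397178979162331140966880893561352650067419745028018951416015625
Sum of its 94 digits: 439.

439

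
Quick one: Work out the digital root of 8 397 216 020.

2

8+3+9+7+2+1+6+0+2+0 = 38
3+8 = 11
1+1 = 2
(Equivalently, 8 397 216 020 mod 9 = 2.)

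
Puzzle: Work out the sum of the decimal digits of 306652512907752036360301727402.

3+0+6+6+5+2+5+1+2+9+0+7+7+5+2+0+3+6+3+6+0+3+0+1+7+2+7+4+0+2 = 104

104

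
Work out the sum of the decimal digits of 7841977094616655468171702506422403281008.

166

7+8+4+1+9+7+7+0+9+4+6+1+6+6+5+5+4+6+8+1+7+1+7+0+2+5+0+6+4+2+2+4+0+3+2+8+1+0+0+8 = 166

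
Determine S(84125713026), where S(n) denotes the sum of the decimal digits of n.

39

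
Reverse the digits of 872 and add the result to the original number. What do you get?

Reverse of 872 is 278.
872 + 278 = 1150

1150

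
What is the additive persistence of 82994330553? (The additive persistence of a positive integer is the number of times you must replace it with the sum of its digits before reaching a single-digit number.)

82994330553 → 51 → 6 (2 steps)

2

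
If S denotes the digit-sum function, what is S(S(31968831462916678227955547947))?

10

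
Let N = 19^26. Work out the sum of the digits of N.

19^26 = 1768453418076865701195582595329481
Sum of its 34 digits: 163.

163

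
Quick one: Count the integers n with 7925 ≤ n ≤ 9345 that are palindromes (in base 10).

15

The integers in [7925, 9345] that are palindromes (in base 10): 7997, 8008, 8118, 8228, 8338, 8448, …, 9229, 9339.
15 qualify.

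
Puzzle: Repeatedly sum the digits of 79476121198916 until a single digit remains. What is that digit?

7+9+4+7+6+1+2+1+1+9+8+9+1+6 = 71
7+1 = 8

8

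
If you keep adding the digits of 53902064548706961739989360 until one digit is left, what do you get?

5+3+9+0+2+0+6+4+5+4+8+7+0+6+9+6+1+7+3+9+9+8+9+3+6+0 = 129
1+2+9 = 12
1+2 = 3

3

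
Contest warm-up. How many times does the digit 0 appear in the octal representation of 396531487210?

2

396531487210 in base 8 is 5612307450752.
The digit 0 appears 2 times.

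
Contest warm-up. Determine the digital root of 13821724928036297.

1+3+8+2+1+7+2+4+9+2+8+0+3+6+2+9+7 = 74
7+4 = 11
1+1 = 2

2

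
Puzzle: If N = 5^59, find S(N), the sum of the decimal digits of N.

191

5^59 = 173472347597680709441192448139190673828125
Sum of its 42 digits: 191.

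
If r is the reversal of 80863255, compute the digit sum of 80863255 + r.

20

Reversal of 80863255 is 55236808; 80863255 + 55236808 = 136100063.
Digit sum of 136100063: 1+3+6+1+0+0+0+6+3 = 20.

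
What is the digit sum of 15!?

15! = 1307674368000
Sum of its 13 digits: 45.

45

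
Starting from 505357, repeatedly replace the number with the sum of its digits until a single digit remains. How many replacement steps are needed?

2

505357 → 25 → 7 (2 steps)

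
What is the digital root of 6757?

7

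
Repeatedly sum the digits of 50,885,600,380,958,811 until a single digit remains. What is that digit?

5+0+8+8+5+6+0+0+3+8+0+9+5+8+8+1+1 = 75
7+5 = 12
1+2 = 3

3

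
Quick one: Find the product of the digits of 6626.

432

6×6×2×6 = 432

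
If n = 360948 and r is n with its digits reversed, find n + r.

Reverse of 360948 is 849063.
360948 + 849063 = 1210011

1210011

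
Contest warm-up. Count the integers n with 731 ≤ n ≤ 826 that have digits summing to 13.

7

The integers in [731, 826] that have digits summing to 13: 733, 742, 751, 760, 805, 814, 823.
7 qualify.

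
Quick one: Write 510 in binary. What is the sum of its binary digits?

8

510 in base 2 is 111111110.
Digit sum: 1+1+1+1+1+1+1+1+0 = 8.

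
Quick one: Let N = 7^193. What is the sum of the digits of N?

7^193 = 12703451175365897318074344159098934311650015299954263056027602789453769587531267039819879004386369685970332148111933820303327428371904795727910691083938320809766407
Sum of its 164 digits: 736.

736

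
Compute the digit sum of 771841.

28

7+7+1+8+4+1 = 28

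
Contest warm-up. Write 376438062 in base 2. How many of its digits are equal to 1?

20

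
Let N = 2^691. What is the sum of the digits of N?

2^691 = 10273702932711667006330058365000251299903007427389011444332579888806117488861485980690754953667164943802701111047223081470741078613640241920171513223929454785068796232672743355843093277117817807170494632296448
Sum of its 209 digits: 875.

875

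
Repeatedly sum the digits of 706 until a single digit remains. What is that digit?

7+0+6 = 13
1+3 = 4

4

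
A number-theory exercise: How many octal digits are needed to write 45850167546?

45850167546 in base 8 is 525470404372, which has 12 digits.

12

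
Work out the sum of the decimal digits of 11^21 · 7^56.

11^21 · 7^56 = 1565801227247115611325512897518897389190845638416217853917316414550811
Sum of its 70 digits: 302.

302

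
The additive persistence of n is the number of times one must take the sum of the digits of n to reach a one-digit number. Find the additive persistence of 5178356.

2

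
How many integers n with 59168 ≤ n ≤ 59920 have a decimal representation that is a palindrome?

8

The integers in [59168, 59920] that have a decimal representation that is a palindrome: 59195, 59295, 59395, 59495, 59595, 59695, 59795, 59895.
8 qualify.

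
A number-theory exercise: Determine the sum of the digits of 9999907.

9+9+9+9+9+0+7 = 52

52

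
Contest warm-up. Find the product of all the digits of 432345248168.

4423680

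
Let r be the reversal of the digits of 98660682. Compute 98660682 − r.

70053993

Reverse of 98660682 is 28606689.
98660682 − 28606689 = 70053993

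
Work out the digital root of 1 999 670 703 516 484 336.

1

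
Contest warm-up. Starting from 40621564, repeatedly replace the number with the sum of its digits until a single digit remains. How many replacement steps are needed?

40621564 → 28 → 10 → 1 (3 steps)

3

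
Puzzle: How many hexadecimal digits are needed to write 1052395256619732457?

15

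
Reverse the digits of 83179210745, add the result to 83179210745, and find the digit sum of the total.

58

Reversal of 83179210745 is 54701297138; 83179210745 + 54701297138 = 137880507883.
Digit sum of 137880507883: 1+3+7+8+8+0+5+0+7+8+8+3 = 58.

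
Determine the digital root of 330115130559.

9

3+3+0+1+1+5+1+3+0+5+5+9 = 36
3+6 = 9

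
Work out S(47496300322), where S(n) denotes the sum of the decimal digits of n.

4+7+4+9+6+3+0+0+3+2+2 = 40

40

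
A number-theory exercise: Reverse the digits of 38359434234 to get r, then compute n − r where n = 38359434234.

-4884061149

Reverse of 38359434234 is 43243495383.
38359434234 − 43243495383 = -4884061149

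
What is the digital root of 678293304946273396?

6+7+8+2+9+3+3+0+4+9+4+6+2+7+3+3+9+6 = 91
9+1 = 10
1+0 = 1
(Equivalently, 678293304946273396 mod 9 = 1.)

1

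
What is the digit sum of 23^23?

23^23 = 20880467999847912034355032910567
Sum of its 32 digits: 146.

146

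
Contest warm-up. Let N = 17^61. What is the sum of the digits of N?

296

17^61 = 1141258970201721810128501051901303399553000691993639838764066592228085041617
Sum of its 76 digits: 296.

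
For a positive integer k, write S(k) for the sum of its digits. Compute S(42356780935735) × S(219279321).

S(42356780935735) = 4+2+3+5+6+7+8+0+9+3+5+7+3+5 = 67.
S(219279321) = 2+1+9+2+7+9+3+2+1 = 36.
67 · 36 = 2412.

2412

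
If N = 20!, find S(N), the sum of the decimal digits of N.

54

20! = 2432902008176640000
Sum of its 19 digits: 54.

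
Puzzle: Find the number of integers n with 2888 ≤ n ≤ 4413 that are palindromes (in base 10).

15

The integers in [2888, 4413] that are palindromes (in base 10): 2992, 3003, 3113, 3223, 3333, 3443, …, 4224, 4334.
15 qualify.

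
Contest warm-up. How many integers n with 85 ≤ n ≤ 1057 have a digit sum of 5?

20

The integers in [85, 1057] that have a digit sum of 5: 104, 113, 122, 131, 140, 203, …, 1031, 1040.
20 qualify.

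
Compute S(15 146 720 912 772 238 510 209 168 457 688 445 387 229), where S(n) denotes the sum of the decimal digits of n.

1+5+1+4+6+7+2+0+9+1+2+7+7+2+2+3+8+5+1+0+2+0+9+1+6+8+4+5+7+6+8+8+4+4+5+3+8+7+2+2+9 = 181

181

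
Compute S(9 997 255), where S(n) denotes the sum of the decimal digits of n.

46

9+9+9+7+2+5+5 = 46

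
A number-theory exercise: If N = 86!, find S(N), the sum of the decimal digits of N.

86! = 24227095383672732381765523203441259715284870552429381750838764496720162249742450276789464634901319465571660595200000000000000000000
Sum of its 131 digits: 495.

495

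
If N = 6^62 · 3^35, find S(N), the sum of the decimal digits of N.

279

6^62 · 3^35 = 88028122465614366618992152178389722601173156494170564156616343552
Sum of its 65 digits: 279.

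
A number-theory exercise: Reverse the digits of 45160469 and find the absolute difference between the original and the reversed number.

Reverse of 45160469 is 96406154.
|45160469 − 96406154| = 51245685

51245685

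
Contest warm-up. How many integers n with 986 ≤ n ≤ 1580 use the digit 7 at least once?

114

The integers in [986, 1580] that use the digit 7 at least once: 987, 997, 1007, 1017, 1027, 1037, …, 1578, 1579.
114 qualify.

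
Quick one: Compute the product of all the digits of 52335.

5×2×3×3×5 = 450

450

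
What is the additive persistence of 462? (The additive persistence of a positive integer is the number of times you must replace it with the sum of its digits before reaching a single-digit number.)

462 → 12 → 3 (2 steps)

2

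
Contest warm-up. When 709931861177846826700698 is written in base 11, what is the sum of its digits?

118

709931861177846826700698 in base 11 is 87A2A538183807478122770.
Digit sum: 8+7+10+2+10+5+3+8+1+8+3+8+0+7+4+7+8+1+2+2+7+7+0 = 118.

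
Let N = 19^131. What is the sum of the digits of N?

712

19^131 = 328640985936586175325426692433934528528254849606842104290621822251802963408325022423210406291711686429138392863087232265005305371943610519457953043307690618567098556619
Sum of its 168 digits: 712.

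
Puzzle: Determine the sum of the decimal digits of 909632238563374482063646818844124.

9+0+9+6+3+2+2+3+8+5+6+3+3+7+4+4+8+2+0+6+3+6+4+6+8+1+8+8+4+4+1+2+4 = 149

149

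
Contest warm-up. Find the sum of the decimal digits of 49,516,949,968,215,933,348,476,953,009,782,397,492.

4+9+5+1+6+9+4+9+9+6+8+2+1+5+9+3+3+3+4+8+4+7+6+9+5+3+0+0+9+7+8+2+3+9+7+4+9+2 = 202

202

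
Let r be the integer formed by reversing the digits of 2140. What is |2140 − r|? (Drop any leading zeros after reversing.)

1728

Reverse of 2140 is 412.
|2140 − 412| = 1728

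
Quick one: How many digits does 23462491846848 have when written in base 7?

23462491846848 in base 7 is 4641052264065225, which has 16 digits.

16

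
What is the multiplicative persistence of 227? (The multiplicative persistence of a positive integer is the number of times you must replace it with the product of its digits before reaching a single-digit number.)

3

227 → 28 → 16 → 6 (3 steps)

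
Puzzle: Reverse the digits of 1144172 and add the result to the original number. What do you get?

Reverse of 1144172 is 2714411.
1144172 + 2714411 = 3858583

3858583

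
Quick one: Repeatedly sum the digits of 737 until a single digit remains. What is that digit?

8

7+3+7 = 17
1+7 = 8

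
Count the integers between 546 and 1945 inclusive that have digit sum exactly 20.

The integers in [546, 1945] that have digit sum exactly 20: 569, 578, 587, 596, 659, 668, …, 1928, 1937.
69 qualify.

69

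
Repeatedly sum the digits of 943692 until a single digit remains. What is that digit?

9+4+3+6+9+2 = 33
3+3 = 6

6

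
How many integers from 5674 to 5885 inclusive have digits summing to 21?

The integers in [5674, 5885] that have digits summing to 21: 5682, 5691, 5709, 5718, 5727, 5736, …, 5871, 5880.
21 qualify.

21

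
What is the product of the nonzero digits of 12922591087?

181440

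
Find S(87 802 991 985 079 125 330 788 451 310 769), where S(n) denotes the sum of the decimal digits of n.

155

8+7+8+0+2+9+9+1+9+8+5+0+7+9+1+2+5+3+3+0+7+8+8+4+5+1+3+1+0+7+6+9 = 155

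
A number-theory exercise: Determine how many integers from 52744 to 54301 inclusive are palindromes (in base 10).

The integers in [52744, 54301] that are palindromes (in base 10): 52825, 52925, 53035, 53135, 53235, 53335, …, 54145, 54245.
15 qualify.

15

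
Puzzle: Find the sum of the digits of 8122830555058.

52

8+1+2+2+8+3+0+5+5+5+0+5+8 = 52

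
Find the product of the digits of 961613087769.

9×6×1×6×1×3×0×8×7×7×6×9 = 0

0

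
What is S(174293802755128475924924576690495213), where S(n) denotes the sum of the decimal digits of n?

167

1+7+4+2+9+3+8+0+2+7+5+5+1+2+8+4+7+5+9+2+4+9+2+4+5+7+6+6+9+0+4+9+5+2+1+3 = 167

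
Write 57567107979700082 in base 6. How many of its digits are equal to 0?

3

57567107979700082 in base 6 is 2342455004152023311442.
The digit 0 appears 3 times.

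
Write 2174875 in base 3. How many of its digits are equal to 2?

2174875 in base 3 is 11002111100221.
The digit 2 appears 3 times.

3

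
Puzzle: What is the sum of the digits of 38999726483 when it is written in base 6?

48

38999726483 in base 6 is 25525523253135.
Digit sum: 2+5+5+2+5+5+2+3+2+5+3+1+3+5 = 48.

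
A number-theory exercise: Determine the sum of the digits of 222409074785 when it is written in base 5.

33

222409074785 in base 5 is 12120443210343120.
Digit sum: 1+2+1+2+0+4+4+3+2+1+0+3+4+3+1+2+0 = 33.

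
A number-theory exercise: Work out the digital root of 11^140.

4

The digital root of n equals n mod 9 (or 9 when 9 | n), so we need 11^140 mod 9.
11^140 ≡ 4 (mod 9), so the digital root is 4.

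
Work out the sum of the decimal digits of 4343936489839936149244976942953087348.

4+3+4+3+9+3+6+4+8+9+8+3+9+9+3+6+1+4+9+2+4+4+9+7+6+9+4+2+9+5+3+0+8+7+3+4+8 = 199

199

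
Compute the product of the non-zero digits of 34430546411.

69120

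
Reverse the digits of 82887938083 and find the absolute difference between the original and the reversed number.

44803959255

Reverse of 82887938083 is 38083978828.
|82887938083 − 38083978828| = 44803959255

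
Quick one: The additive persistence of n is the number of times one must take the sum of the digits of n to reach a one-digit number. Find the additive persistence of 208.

208 → 10 → 1 (2 steps)

2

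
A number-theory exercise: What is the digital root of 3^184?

The digital root of n equals n mod 9 (or 9 when 9 | n), so we need 3^184 mod 9.
3^184 ≡ 0 (mod 9), so the digital root is 9.

9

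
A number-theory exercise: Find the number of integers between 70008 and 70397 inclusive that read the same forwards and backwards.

The integers in [70008, 70397] that read the same forwards and backwards: 70107, 70207, 70307.
3 qualify.

3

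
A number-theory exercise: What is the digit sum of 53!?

53! = 4274883284060025564298013753389399649690343788366813724672000000000000
Sum of its 70 digits: 279.

279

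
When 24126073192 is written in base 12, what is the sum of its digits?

24126073192 in base 12 is 4813933AB4.
Digit sum: 4+8+1+3+9+3+3+10+11+4 = 56.

56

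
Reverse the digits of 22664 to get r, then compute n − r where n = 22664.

-23958

Reverse of 22664 is 46622.
22664 − 46622 = -23958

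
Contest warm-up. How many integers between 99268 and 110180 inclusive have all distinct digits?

1680

The integers in [99268, 110180] that have all distinct digits: 102345, 102346, 102347, 102348, 102349, 102354, …, 109875, 109876.
1680 qualify.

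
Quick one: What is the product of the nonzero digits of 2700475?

1960

2×7×4×7×5 = 1960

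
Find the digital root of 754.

7+5+4 = 16
1+6 = 7
(Equivalently, 754 mod 9 = 7.)

7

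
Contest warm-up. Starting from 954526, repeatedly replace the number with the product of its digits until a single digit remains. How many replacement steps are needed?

2

954526 → 10800 → 0 (2 steps)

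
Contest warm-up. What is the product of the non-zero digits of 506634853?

259200

5×6×6×3×4×8×5×3 = 259200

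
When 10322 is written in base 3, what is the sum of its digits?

10

10322 in base 3 is 112011022.
Digit sum: 1+1+2+0+1+1+0+2+2 = 10.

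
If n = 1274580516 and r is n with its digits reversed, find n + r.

Reverse of 1274580516 is 6150854721.
1274580516 + 6150854721 = 7425435237

7425435237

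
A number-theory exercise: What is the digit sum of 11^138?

11^138 = 515454756837996126932571164788337585897095805346561431891954236511860197695949612141555083708881756956353776212374725758948607146447183667582681
Sum of its 144 digits: 712.

712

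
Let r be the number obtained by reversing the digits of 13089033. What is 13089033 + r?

46187064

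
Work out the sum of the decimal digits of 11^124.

11^124 = 1357353476561849937427520199681492097231976065318997729695477395105372610650488384370543193682515126029745934323188174458941797841
Sum of its 130 digits: 619.

619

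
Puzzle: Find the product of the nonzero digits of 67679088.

1016064

6×7×6×7×9×8×8 = 1016064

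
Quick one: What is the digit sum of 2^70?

70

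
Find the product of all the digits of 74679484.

1354752

7×4×6×7×9×4×8×4 = 1354752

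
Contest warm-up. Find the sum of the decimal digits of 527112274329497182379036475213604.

136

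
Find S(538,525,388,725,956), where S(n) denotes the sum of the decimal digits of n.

5+3+8+5+2+5+3+8+8+7+2+5+9+5+6 = 81

81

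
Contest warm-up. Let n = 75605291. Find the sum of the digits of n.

7+5+6+0+5+2+9+1 = 35

35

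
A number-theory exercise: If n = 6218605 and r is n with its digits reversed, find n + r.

Reverse of 6218605 is 5068126.
6218605 + 5068126 = 11286731

11286731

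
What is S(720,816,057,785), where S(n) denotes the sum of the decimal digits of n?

7+2+0+8+1+6+0+5+7+7+8+5 = 56

56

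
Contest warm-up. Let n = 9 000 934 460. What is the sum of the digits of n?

35

9+0+0+0+9+3+4+4+6+0 = 35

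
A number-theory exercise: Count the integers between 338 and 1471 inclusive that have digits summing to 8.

47

The integers in [338, 1471] that have digits summing to 8: 341, 350, 404, 413, 422, 431, …, 1421, 1430.
47 qualify.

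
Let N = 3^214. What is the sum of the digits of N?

468

3^214 = 1270423474759653869629541561076150845955791897804153619017016830174265472113710400894469189601786418969
Sum of its 103 digits: 468.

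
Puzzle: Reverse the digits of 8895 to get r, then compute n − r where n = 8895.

Reverse of 8895 is 5988.
8895 − 5988 = 2907

2907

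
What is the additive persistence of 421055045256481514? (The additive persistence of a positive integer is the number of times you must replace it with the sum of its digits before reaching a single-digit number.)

421055045256481514 → 62 → 8 (2 steps)

2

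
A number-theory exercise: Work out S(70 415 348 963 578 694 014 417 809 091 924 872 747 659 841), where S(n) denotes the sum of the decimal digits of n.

216

7+0+4+1+5+3+4+8+9+6+3+5+7+8+6+9+4+0+1+4+4+1+7+8+0+9+0+9+1+9+2+4+8+7+2+7+4+7+6+5+9+8+4+1 = 216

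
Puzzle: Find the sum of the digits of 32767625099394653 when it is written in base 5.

32767625099394653 in base 5 is 233324404232200421112103.
Digit sum: 2+3+3+3+2+4+4+0+4+2+3+2+2+0+0+4+2+1+1+1+2+1+0+3 = 49.

49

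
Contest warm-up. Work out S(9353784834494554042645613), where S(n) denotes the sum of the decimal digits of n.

116

9+3+5+3+7+8+4+8+3+4+4+9+4+5+5+4+0+4+2+6+4+5+6+1+3 = 116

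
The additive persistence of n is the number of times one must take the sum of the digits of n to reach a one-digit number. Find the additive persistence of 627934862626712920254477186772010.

2

627934862626712920254477186772010 → 143 → 8 (2 steps)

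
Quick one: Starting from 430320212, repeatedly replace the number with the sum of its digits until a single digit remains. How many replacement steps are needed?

2

430320212 → 17 → 8 (2 steps)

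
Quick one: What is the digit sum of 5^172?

544

5^172 = 1670477943807622278837835291969676174259498050065655436226210932600249150616956474169061408474590280093252658843994140625
Sum of its 121 digits: 544.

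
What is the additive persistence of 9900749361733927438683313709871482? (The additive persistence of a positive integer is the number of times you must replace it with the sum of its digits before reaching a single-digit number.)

3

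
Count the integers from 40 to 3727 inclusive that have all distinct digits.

2065

The integers in [40, 3727] that have all distinct digits: 40, 41, 42, 43, 45, 46, …, 3725, 3726.
2065 qualify.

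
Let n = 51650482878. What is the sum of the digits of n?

5+1+6+5+0+4+8+2+8+7+8 = 54

54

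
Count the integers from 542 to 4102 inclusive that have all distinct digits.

1895

The integers in [542, 4102] that have all distinct digits: 542, 543, 546, 547, 548, 549, …, 4098, 4102.
1895 qualify.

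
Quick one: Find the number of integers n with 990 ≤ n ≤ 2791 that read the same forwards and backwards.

The integers in [990, 2791] that read the same forwards and backwards: 999, 1001, 1111, 1221, 1331, 1441, …, 2662, 2772.
19 qualify.

19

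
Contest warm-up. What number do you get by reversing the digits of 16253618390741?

14709381635261

Reversing 16253618390741 gives 14709381635261.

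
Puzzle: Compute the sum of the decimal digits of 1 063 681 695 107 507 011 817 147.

1+0+6+3+6+8+1+6+9+5+1+0+7+5+0+7+0+1+1+8+1+7+1+4+7 = 95

95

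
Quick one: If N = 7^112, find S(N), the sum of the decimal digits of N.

7^112 = 44769318314604316098321141946300034230442844475654848781645818897465472518013620463849601347201
Sum of its 95 digits: 394.

394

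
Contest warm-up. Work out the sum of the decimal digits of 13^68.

358

13^68 = 5599483340338967015396973417457468966536382080197551009346307518298472575121
Sum of its 76 digits: 358.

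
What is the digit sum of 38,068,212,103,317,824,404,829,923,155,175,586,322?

3+8+0+6+8+2+1+2+1+0+3+3+1+7+8+2+4+4+0+4+8+2+9+9+2+3+1+5+5+1+7+5+5+8+6+3+2+2 = 150

150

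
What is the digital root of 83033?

8+3+0+3+3 = 17
1+7 = 8
(Equivalently, 83033 mod 9 = 8.)

8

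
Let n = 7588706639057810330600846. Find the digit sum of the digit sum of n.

2

First digit sum: 110.
1+1+0 = 2.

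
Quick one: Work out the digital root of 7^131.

The digital root of n equals n mod 9 (or 9 when 9 | n), so we need 7^131 mod 9.
7^131 ≡ 4 (mod 9), so the digital root is 4.

4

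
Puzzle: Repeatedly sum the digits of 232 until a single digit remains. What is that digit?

2+3+2 = 7

7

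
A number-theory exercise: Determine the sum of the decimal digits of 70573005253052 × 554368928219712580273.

137

70573005253052 × 554368928219712580273 = 39123481283378583050024038228243196
Sum of its 35 digits: 137.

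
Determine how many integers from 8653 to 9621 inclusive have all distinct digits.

The integers in [8653, 9621] that have all distinct digits: 8653, 8654, 8657, 8659, 8670, 8671, …, 9620, 9621.
482 qualify.

482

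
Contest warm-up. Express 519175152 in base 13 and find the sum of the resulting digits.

48

519175152 in base 13 is 83739C42.
Digit sum: 8+3+7+3+9+12+4+2 = 48.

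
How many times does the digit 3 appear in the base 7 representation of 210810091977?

3

210810091977 in base 7 is 21142033134102.
The digit 3 appears 3 times.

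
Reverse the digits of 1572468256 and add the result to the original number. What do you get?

Reverse of 1572468256 is 6528642751.
1572468256 + 6528642751 = 8101111007

8101111007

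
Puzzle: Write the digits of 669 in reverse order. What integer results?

966

Reversing 669 gives 966.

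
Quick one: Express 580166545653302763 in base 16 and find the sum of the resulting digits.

93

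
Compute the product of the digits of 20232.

0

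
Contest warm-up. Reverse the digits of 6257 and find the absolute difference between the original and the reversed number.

Reverse of 6257 is 7526.
|6257 − 7526| = 1269

1269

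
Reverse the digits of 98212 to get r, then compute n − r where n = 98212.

76923

Reverse of 98212 is 21289.
98212 − 21289 = 76923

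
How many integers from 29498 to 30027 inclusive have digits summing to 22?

The integers in [29498, 30027] that have digits summing to 22: 29506, 29515, 29524, 29533, 29542, 29551, …, 29911, 29920.
25 qualify.

25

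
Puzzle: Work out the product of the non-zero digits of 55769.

9450

5×5×7×6×9 = 9450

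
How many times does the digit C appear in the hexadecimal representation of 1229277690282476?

1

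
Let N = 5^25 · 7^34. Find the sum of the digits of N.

179

5^25 · 7^34 = 16128109704837832352208990111649036407470703125
Sum of its 47 digits: 179.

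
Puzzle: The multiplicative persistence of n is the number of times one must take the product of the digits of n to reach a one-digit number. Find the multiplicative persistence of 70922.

70922 → 0 (1 step)

1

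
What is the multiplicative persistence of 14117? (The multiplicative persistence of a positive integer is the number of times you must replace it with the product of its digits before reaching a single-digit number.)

3

14117 → 28 → 16 → 6 (3 steps)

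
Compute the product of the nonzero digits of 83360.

432

8×3×3×6 = 432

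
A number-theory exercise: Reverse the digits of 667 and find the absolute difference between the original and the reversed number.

Reverse of 667 is 766.
|667 − 766| = 99

99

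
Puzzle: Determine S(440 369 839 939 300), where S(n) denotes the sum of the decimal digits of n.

4+4+0+3+6+9+8+3+9+9+3+9+3+0+0 = 70

70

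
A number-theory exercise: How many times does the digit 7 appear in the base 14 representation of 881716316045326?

881716316045326 in base 14 is 117A34240B5246.
The digit 7 appears 1 time.

1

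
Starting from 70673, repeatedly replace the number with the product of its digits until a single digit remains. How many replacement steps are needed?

70673 → 0 (1 step)

1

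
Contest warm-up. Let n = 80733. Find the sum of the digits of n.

21

8+0+7+3+3 = 21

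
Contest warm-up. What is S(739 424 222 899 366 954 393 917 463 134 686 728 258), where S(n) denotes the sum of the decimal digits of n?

199

7+3+9+4+2+4+2+2+2+8+9+9+3+6+6+9+5+4+3+9+3+9+1+7+4+6+3+1+3+4+6+8+6+7+2+8+2+5+8 = 199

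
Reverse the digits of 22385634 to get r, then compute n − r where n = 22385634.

-21272688

Reverse of 22385634 is 43658322.
22385634 − 43658322 = -21272688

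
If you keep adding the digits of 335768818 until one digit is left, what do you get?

4

3+3+5+7+6+8+8+1+8 = 49
4+9 = 13
1+3 = 4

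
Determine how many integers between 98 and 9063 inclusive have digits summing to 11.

337

The integers in [98, 9063] that have digits summing to 11: 119, 128, 137, 146, 155, 164, …, 9011, 9020.
337 qualify.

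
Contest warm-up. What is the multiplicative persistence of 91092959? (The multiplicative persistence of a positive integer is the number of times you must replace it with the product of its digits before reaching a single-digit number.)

1

91092959 → 0 (1 step)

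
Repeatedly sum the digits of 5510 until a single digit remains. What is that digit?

2

5+5+1+0 = 11
1+1 = 2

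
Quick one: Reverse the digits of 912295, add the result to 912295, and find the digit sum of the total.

20

Reversal of 912295 is 592219; 912295 + 592219 = 1504514.
Digit sum of 1504514: 1+5+0+4+5+1+4 = 20.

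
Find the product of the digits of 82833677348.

32514048

8×2×8×3×3×6×7×7×3×4×8 = 32514048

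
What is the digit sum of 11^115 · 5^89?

11^115 · 5^89 = 93001334221614809646876929997263338297541869167480486516680149478048876582827298617540391920503126542304147555661602417486588627781575344829166629434524793396121822297573089599609375
Sum of its 182 digits: 868.

868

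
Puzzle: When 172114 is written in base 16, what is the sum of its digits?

19

172114 in base 16 is 2A052.
Digit sum: 2+10+0+5+2 = 19.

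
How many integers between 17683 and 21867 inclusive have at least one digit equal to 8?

1908

The integers in [17683, 21867] that have at least one digit equal to 8: 17683, 17684, 17685, 17686, 17687, 17688, …, 21866, 21867.
1908 qualify.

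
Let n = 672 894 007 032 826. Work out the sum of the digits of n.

6+7+2+8+9+4+0+0+7+0+3+2+8+2+6 = 64

64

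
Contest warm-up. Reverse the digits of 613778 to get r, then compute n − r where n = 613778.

-263538

Reverse of 613778 is 877316.
613778 − 877316 = -263538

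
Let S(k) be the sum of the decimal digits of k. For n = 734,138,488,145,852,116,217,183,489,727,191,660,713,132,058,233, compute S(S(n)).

19

First digit sum: 199.
1+9+9 = 19.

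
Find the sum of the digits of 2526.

15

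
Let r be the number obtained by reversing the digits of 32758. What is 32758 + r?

118481

Reverse of 32758 is 85723.
32758 + 85723 = 118481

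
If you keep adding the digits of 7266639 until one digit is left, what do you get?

7+2+6+6+6+3+9 = 39
3+9 = 12
1+2 = 3
(Equivalently, 7266639 mod 9 = 3.)

3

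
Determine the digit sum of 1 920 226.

22

1+9+2+0+2+2+6 = 22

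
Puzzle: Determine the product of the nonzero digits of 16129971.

1×6×1×2×9×9×7×1 = 6804

6804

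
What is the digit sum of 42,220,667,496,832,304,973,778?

4+2+2+2+0+6+6+7+4+9+6+8+3+2+3+0+4+9+7+3+7+7+8 = 109

109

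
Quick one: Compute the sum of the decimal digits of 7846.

7+8+4+6 = 25

25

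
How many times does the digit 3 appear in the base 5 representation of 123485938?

3

123485938 in base 5 is 223103022223.
The digit 3 appears 3 times.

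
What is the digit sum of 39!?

189

39! = 20397882081197443358640281739902897356800000000
Sum of its 47 digits: 189.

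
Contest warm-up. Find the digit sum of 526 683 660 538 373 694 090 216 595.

5+2+6+6+8+3+6+6+0+5+3+8+3+7+3+6+9+4+0+9+0+2+1+6+5+9+5 = 127

127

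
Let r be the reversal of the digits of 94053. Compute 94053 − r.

59004

Reverse of 94053 is 35049.
94053 − 35049 = 59004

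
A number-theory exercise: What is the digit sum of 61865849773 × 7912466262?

108

61865849773 × 7912466262 = 489511449098822858526
Sum of its 21 digits: 108.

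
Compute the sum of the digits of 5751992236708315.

5+7+5+1+9+9+2+2+3+6+7+0+8+3+1+5 = 73

73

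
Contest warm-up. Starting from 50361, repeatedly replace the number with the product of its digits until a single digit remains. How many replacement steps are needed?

50361 → 0 (1 step)

1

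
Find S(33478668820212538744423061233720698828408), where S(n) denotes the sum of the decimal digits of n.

177

3+3+4+7+8+6+6+8+8+2+0+2+1+2+5+3+8+7+4+4+4+2+3+0+6+1+2+3+3+7+2+0+6+9+8+8+2+8+4+0+8 = 177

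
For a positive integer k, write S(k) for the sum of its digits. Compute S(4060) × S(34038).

S(4060) = 4+0+6+0 = 10.
S(34038) = 3+4+0+3+8 = 18.
10 · 18 = 180.

180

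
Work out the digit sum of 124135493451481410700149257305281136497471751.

1+2+4+1+3+5+4+9+3+4+5+1+4+8+1+4+1+0+7+0+0+1+4+9+2+5+7+3+0+5+2+8+1+1+3+6+4+9+7+4+7+1+7+5+1 = 169

169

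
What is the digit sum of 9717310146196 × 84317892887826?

135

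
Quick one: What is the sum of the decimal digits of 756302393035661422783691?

101

7+5+6+3+0+2+3+9+3+0+3+5+6+6+1+4+2+2+7+8+3+6+9+1 = 101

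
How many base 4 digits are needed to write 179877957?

14

179877957 in base 4 is 22232023201011, which has 14 digits.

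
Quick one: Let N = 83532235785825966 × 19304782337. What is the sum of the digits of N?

120

83532235785825966 × 19304782337 = 1612571629968332423392762542
Sum of its 28 digits: 120.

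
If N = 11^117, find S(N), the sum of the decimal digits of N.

11^117 = 69653695580638664146146210739439403350644178435084175619718090178680764419344828675775626625461188082649140520355067159771
Sum of its 122 digits: 557.

557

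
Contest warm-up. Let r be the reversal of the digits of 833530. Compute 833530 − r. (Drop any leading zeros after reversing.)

Reverse of 833530 is 35338.
833530 − 35338 = 798192

798192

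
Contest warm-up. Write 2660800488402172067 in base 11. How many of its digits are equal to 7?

2660800488402172067 in base 11 is 529A7A043106425856.
The digit 7 appears 1 time.

1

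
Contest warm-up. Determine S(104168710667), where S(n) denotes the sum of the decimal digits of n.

47

1+0+4+1+6+8+7+1+0+6+6+7 = 47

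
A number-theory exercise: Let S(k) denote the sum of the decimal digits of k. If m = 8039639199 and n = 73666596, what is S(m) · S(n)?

2736

S(8039639199) = 8+0+3+9+6+3+9+1+9+9 = 57.
S(73666596) = 7+3+6+6+6+5+9+6 = 48.
57 · 48 = 2736.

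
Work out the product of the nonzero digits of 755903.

7×5×5×9×3 = 4725

4725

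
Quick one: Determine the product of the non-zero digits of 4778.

4×7×7×8 = 1568

1568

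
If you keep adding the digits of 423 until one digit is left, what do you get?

4+2+3 = 9

9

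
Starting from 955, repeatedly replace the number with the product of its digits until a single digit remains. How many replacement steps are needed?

3

955 → 225 → 20 → 0 (3 steps)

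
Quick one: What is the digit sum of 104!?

702

104! = 10299016745145627623848583864765044283053772454999072182325491776887871732475287174542709871683888003235965704141638377695179741979175588724736000000000000000000000000
Sum of its 167 digits: 702.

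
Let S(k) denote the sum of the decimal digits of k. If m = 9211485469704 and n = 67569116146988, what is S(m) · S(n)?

S(9211485469704) = 9+2+1+1+4+8+5+4+6+9+7+0+4 = 60.
S(67569116146988) = 6+7+5+6+9+1+1+6+1+4+6+9+8+8 = 77.
60 · 77 = 4620.

4620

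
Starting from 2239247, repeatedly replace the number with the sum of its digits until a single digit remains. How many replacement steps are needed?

3

2239247 → 29 → 11 → 2 (3 steps)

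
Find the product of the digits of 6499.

1944

6×4×9×9 = 1944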